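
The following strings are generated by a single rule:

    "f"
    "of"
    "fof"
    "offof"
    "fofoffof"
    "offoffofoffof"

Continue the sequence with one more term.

This is a Fibonacci-style word recurrence s(k) = s(k−2)·s(k−1): e.g. f·of = fof.
The next term joins fofoffof and offoffofoffof.

fofoffofoffoffofoffof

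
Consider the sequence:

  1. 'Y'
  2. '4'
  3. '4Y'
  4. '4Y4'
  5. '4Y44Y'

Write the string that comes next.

From term 3 onward, concatenate the last term with the second-to-last: 4·Y = 4Y, 4Y·4 = 4Y4, …
So term 6 is 4Y44Y·4Y4.

4Y44Y4Y4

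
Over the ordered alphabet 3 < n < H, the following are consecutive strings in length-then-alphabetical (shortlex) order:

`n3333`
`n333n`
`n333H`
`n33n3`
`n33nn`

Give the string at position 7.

Continuing the enumeration 2 steps past n33nn: n33nn → n33nH → (answer).

n33H3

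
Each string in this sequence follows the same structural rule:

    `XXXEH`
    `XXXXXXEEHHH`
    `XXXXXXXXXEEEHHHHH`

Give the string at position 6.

XXXXXXXXXXXXXXXXXXEEEEEEHHHHHHHHHHH

Term n consists of 3n X's, followed by n E's, followed by 2n-1 H's (n = 1, 2, …).
Setting n = 6 gives 18, 6, 11 characters in each block.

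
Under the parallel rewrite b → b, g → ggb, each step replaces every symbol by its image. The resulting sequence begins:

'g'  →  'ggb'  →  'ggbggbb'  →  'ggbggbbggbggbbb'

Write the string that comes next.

ggbggbbggbggbbbggbggbbggbggbbbb

Applying the rule to each of the 15 symbols of ggbggbbggbggbbb gives the pieces ggb ggb b ggb ggb b b ggb ggb b ggb ggb b b b, which concatenate to the answer.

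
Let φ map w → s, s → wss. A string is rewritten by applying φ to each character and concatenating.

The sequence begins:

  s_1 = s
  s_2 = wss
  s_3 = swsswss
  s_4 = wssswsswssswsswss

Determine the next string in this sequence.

Replace each of the 17 characters of wssswsswssswsswss in place — s wss wss wss s wss wss s wss wss wss s wss wss s wss wss — and concatenate.

swsswsswssswsswssswsswsswssswsswssswsswss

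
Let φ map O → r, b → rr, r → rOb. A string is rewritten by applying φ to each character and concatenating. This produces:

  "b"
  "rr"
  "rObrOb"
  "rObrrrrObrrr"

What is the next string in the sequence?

rObrrrrObrObrObrObrrrrObrObrOb

Expanding rObrrrrObrrr: r→rOb, O→r, b→rr, r→rOb, r→rOb, r→rOb, r→rOb, O→r, b→rr, r→rOb, r→rOb, r→rOb. Concatenated: rOb r rr rOb rOb rOb rOb r rr rOb rOb rOb.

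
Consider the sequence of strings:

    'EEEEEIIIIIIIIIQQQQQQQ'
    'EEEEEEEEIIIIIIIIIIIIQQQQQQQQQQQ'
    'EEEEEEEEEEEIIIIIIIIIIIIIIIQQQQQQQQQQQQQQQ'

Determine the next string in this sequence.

EEEEEEEEEEEEEEIIIIIIIIIIIIIIIIIIQQQQQQQQQQQQQQQQQQQ

Each string has the form E^{3n-1} I^{3n+3} Q^{4n-1}, where the shown terms are n = 2, 3, 4.
Setting n = 5 gives 14, 18, 19 characters in each block.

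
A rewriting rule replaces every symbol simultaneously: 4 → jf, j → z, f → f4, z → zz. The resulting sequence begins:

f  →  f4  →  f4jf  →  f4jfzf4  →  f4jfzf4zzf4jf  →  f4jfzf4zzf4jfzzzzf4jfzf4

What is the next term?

Replace each of the 24 characters of f4jfzf4zzf4jfzzzzf4jfzf4 in place — f4 jf z f4 zz f4 jf zz zz f4 jf z f4 zz zz zz zz f4 jf z f4 zz f4 jf — and concatenate.

f4jfzf4zzf4jfzzzzf4jfzf4zzzzzzzzf4jfzf4zzf4jf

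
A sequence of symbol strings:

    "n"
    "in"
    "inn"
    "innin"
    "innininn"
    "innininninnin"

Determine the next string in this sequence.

innininninnininnininn

This is a Fibonacci-style word recurrence s(k) = s(k−1)·s(k−2): e.g. in·n = inn.
The next term joins innininninnin and innininn.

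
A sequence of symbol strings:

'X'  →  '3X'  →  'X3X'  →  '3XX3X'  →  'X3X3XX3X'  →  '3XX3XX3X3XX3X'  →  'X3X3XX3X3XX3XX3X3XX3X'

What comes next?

3XX3XX3X3XX3XX3X3XX3X3XX3XX3X3XX3X

Each term (from the third on) is the two preceding terms concatenated in order: term 3 = X·3X = X3X.
The next term joins 3XX3XX3X3XX3X and X3X3XX3X3XX3XX3X3XX3X.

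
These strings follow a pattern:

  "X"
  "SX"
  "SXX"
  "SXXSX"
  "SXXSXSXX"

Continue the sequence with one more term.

SXXSXSXXSXXSX

From term 3 onward, concatenate the last term with the second-to-last: SX·X = SXX, SXX·SX = SXXSX, …
The next term joins SXXSXSXX and SXXSX.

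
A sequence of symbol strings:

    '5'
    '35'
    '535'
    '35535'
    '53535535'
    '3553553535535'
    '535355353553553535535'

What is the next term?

3553553535535535355353553553535535

From term 3 onward, concatenate the second-to-last term with the last: 5·35 = 535, 35·535 = 35535, …
Continuing: 3553553535535 · 535355353553553535535 gives term 8.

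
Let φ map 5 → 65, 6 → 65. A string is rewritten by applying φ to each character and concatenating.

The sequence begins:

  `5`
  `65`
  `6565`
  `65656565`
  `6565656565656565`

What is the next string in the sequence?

65656565656565656565656565656565

Applying the rule to each of the 16 symbols of 6565656565656565 gives the pieces 65 65 65 65 65 65 65 65 65 65 65 65 65 65 65 65, which concatenate to the answer.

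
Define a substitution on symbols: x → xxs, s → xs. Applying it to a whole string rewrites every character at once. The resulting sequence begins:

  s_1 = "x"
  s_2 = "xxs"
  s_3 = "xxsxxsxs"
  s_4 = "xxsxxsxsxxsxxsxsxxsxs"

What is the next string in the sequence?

xxsxxsxsxxsxxsxsxxsxsxxsxxsxsxxsxxsxsxxsxsxxsxxsxsxxsxs

φ(xxsxxsxsxxsxxsxsxxsxs) expands symbol-by-symbol to xxs xxs xs xxs xxs xs xxs xs xxs xxs xs xxs xxs xs xxs xs xxs xxs xs xxs xs; joining the 21 pieces gives the next term.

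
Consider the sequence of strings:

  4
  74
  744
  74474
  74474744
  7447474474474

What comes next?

744747447447474474744

This is a Fibonacci-style word recurrence s(k) = s(k−1)·s(k−2): e.g. 74·4 = 744.
The next term joins 7447474474474 and 74474744.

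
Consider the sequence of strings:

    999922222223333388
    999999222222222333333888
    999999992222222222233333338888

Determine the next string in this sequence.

Reading off run lengths: 9 runs 4, 6, 8; 2 runs 7, 9, 11; 3 runs 5, 6, 7; 8 runs 2, 3, 4 — each is linear in n, where the shown terms are n = 2, 3, 4.
At n = 5 the blocks have lengths 10, 13, 8, 5.

999999999922222222222223333333388888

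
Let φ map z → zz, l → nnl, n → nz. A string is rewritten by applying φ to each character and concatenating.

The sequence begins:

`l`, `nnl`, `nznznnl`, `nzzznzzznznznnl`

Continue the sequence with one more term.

Replace each of the 15 characters of nzzznzzznznznnl in place — nz zz zz zz nz zz zz zz nz zz nz zz nz nz nnl — and concatenate.

nzzzzzzznzzzzzzznzzznzzznznznnl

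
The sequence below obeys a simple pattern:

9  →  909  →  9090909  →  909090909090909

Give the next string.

Each string is two copies of the previous one joined by '0'.
Doubling 909090909090909 with '0' between the halves:

9090909090909090909090909090909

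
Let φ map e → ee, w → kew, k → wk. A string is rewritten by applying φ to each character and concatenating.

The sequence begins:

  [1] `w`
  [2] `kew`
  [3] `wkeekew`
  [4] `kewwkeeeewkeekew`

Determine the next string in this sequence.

Applying the rule to each of the 16 symbols of kewwkeeeewkeekew gives the pieces wk ee kew kew wk ee ee ee ee kew wk ee ee wk ee kew, which concatenate to the answer.

wkeekewkewwkeeeeeeeekewwkeeeewkeekew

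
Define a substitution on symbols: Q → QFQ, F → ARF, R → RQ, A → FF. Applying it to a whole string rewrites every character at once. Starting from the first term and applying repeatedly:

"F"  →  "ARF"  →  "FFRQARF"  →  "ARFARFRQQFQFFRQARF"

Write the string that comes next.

Rewriting the 18 symbols of ARFARFRQQFQFFRQARF one by one yields FF RQ ARF FF RQ ARF RQ QFQ QFQ ARF QFQ ARF ARF RQ QFQ FF RQ ARF; concatenated:

FFRQARFFFRQARFRQQFQQFQARFQFQARFARFRQQFQFFRQARF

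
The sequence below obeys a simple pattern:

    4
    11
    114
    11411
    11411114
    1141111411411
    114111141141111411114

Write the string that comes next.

1141111411411114111141141111411411

From term 3 onward, concatenate the last term with the second-to-last: 11·4 = 114, 114·11 = 11411, …
The next term joins 114111141141111411114 and 1141111411411.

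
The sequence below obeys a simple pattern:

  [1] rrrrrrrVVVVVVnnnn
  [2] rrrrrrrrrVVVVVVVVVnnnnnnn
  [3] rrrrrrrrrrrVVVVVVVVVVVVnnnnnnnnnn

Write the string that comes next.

Each string has the form r^{2n+3} V^{3n} n^{3n-2}, where the shown terms are n = 2, 3, 4.
For the next term, n = 5, so the run lengths are 13, 15, 13.

rrrrrrrrrrrrrVVVVVVVVVVVVVVVnnnnnnnnnnnnn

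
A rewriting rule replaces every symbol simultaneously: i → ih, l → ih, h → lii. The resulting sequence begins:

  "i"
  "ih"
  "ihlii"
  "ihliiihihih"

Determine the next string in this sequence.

ihliiihihihihliiihliiihlii

Apply φ to ihliiihihih symbol by symbol: i→ih, h→lii, l→ih, i→ih, i→ih, i→ih, h→lii, i→ih, h→lii, i→ih, h→lii; joined: ih lii ih ih ih ih lii ih lii ih lii.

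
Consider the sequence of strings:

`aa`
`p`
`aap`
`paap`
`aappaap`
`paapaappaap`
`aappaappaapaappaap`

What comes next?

From term 3 onward, concatenate the second-to-last term with the last: aa·p = aap, p·aap = paap, …
Continuing: paapaappaap · aappaappaapaappaap gives term 8.

paapaappaapaappaappaapaappaap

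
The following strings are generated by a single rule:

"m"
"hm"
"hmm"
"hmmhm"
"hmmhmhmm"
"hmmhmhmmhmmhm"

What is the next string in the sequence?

From term 3 onward, concatenate the last term with the second-to-last: hm·m = hmm, hmm·hm = hmmhm, …
The next term joins hmmhmhmmhmmhm and hmmhmhmm.

hmmhmhmmhmmhmhmmhmhmm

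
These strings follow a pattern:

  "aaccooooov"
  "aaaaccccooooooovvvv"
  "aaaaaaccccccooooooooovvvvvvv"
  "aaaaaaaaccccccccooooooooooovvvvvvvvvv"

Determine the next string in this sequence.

Each string has the form a^{2n} c^{2n} o^{2n+3} v^{3n-2} (n = 1, 2, …).
At n = 5 the blocks have lengths 10, 10, 13, 13.

aaaaaaaaaaccccccccccooooooooooooovvvvvvvvvvvvv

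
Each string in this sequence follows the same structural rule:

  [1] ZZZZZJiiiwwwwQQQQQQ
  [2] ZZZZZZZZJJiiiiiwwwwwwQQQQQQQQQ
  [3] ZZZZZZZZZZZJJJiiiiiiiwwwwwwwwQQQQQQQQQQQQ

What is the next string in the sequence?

ZZZZZZZZZZZZZZJJJJiiiiiiiiiwwwwwwwwwwQQQQQQQQQQQQQQQ

The n-th term is 3n-1 Z's then n-1 J's then 2n-1 i's then 2n w's then 3n Q's, where the shown terms are n = 2, 3, 4.
Setting n = 5 gives 14, 4, 9, 10, 15 characters in each block.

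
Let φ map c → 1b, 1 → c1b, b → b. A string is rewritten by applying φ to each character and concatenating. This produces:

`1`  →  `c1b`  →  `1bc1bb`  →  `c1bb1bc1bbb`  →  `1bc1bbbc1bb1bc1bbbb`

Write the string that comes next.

Replace each of the 19 characters of 1bc1bbbc1bb1bc1bbbb in place — c1b b 1b c1b b b b 1b c1b b b c1b b 1b c1b b b b b — and concatenate.

c1bb1bc1bbbb1bc1bbbc1bb1bc1bbbbb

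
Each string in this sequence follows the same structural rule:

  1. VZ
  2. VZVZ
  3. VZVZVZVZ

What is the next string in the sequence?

Every step duplicates the string.
So the next term is two copies of VZVZVZVZ.

VZVZVZVZVZVZVZVZ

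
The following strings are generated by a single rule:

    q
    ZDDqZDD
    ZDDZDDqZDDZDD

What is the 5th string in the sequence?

s(k+1) = ZDD·s(k)·ZDD, so each term gains ZDD as a prefix and ZDD as a suffix.
From ZDDZDDqZDDZDD, 2 further steps: ZDDZDDqZDDZDD → ZDDZDDZDDqZDDZDDZDD → (answer).

ZDDZDDZDDZDDqZDDZDDZDDZDD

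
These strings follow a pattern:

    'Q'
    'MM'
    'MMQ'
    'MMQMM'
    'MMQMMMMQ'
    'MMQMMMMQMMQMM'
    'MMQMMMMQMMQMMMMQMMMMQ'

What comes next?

MMQMMMMQMMQMMMMQMMMMQMMQMMMMQMMQMM

Each term (from the third on) is the previous term followed by the one before it: term 3 = MM·Q = MMQ.
The next term joins MMQMMMMQMMQMMMMQMMMMQ and MMQMMMMQMMQMM.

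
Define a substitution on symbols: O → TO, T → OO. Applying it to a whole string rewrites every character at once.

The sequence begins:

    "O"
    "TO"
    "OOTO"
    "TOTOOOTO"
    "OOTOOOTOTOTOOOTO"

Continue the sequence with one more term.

Replace each of the 16 characters of OOTOOOTOTOTOOOTO in place — TO TO OO TO TO TO OO TO OO TO OO TO TO TO OO TO — and concatenate.

TOTOOOTOTOTOOOTOOOTOOOTOTOTOOOTO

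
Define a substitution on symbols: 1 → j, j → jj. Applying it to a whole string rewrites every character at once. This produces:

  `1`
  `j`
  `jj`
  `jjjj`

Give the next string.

Apply φ to jjjj symbol by symbol: j→jj, j→jj, j→jj, j→jj; joined: jj jj jj jj.

jjjjjjjj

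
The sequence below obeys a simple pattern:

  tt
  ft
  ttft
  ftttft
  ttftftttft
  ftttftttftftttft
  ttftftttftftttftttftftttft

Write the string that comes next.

Each term (from the third on) is the two preceding terms concatenated in order: term 3 = tt·ft = ttft.
Continuing: ftttftttftftttft · ttftftttftftttftttftftttft gives term 8.

ftttftttftftttftttftftttftftttftttftftttft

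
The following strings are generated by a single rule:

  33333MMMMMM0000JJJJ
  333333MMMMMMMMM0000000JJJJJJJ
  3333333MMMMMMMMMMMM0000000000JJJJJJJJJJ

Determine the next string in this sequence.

33333333MMMMMMMMMMMMMMM0000000000000JJJJJJJJJJJJJ

Term n consists of n+3 3's, followed by 3n M's, followed by 3n-2 0's, followed by 3n-2 J's, where the shown terms are n = 2, 3, 4.
Setting n = 5 gives 8, 15, 13, 13 characters in each block.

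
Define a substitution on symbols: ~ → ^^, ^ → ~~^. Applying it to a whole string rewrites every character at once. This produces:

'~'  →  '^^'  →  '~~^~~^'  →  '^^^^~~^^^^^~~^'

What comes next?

~~^~~^~~^~~^^^^^~~^~~^~~^~~^~~^^^^^~~^

Replace each of the 14 characters of ^^^^~~^^^^^~~^ in place — ~~^ ~~^ ~~^ ~~^ ^^ ^^ ~~^ ~~^ ~~^ ~~^ ~~^ ^^ ^^ ~~^ — and concatenate.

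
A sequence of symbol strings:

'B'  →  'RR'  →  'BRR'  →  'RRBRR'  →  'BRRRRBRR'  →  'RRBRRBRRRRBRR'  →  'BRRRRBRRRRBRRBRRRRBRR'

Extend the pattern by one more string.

RRBRRBRRRRBRRBRRRRBRRRRBRRBRRRRBRR

This is a Fibonacci-style word recurrence s(k) = s(k−2)·s(k−1): e.g. B·RR = BRR.
Continuing: RRBRRBRRRRBRR · BRRRRBRRRRBRRBRRRRBRR gives term 8.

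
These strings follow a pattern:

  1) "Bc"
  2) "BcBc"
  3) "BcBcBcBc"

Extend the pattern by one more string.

Each string is two copies of the previous one concatenated.
Doubling BcBcBcBc:

BcBcBcBcBcBcBcBc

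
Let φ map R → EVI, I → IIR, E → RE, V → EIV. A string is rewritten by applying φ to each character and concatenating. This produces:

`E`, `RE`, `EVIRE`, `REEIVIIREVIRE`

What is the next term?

Replace each of the 13 characters of REEIVIIREVIRE in place — EVI RE RE IIR EIV IIR IIR EVI RE EIV IIR EVI RE — and concatenate.

EVIREREIIREIVIIRIIREVIREEIVIIREVIRE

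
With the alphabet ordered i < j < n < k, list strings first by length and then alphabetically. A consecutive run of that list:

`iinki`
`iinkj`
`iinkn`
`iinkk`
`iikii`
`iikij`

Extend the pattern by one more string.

iikin

The successor of iikij increments the rightmost position that isn't already k and resets every position after it to i.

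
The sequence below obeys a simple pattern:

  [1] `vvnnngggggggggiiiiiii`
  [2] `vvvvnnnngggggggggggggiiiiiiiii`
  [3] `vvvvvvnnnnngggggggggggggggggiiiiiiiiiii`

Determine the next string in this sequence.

Reading off run lengths: v runs 2, 4, 6; n runs 3, 4, 5; g runs 9, 13, 17; i runs 7, 9, 11 — each is linear in n, where the shown terms are n = 2, 3, 4.
Setting n = 5 gives 8, 6, 21, 13 characters in each block.

vvvvvvvvnnnnnngggggggggggggggggggggiiiiiiiiiiiii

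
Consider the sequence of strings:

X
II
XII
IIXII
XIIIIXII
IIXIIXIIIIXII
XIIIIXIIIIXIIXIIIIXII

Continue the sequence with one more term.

Each term (from the third on) is the two preceding terms concatenated in order: term 3 = X·II = XII.
So term 8 is IIXIIXIIIIXII·XIIIIXIIIIXIIXIIIIXII.

IIXIIXIIIIXIIXIIIIXIIIIXIIXIIIIXII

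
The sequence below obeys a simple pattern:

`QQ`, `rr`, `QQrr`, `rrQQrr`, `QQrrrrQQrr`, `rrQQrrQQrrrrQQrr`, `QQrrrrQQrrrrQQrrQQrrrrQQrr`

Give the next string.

Each term (from the third on) is the two preceding terms concatenated in order: term 3 = QQ·rr = QQrr.
So term 8 is rrQQrrQQrrrrQQrr·QQrrrrQQrrrrQQrrQQrrrrQQrr.

rrQQrrQQrrrrQQrrQQrrrrQQrrrrQQrrQQrrrrQQrr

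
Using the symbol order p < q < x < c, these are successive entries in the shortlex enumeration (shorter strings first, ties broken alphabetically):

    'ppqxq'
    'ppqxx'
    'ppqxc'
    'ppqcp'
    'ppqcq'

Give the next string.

ppqcx

The successor of ppqcq increments the rightmost position that isn't already c and resets every position after it to p.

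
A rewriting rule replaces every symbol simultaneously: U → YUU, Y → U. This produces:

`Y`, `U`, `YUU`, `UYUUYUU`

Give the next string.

YUUUYUUYUUUYUUYUU

Rewriting each symbol of UYUUYUU: U→YUU, Y→U, U→YUU, U→YUU, Y→U, U→YUU, U→YUU, which concatenates to YUU U YUU YUU U YUU YUU.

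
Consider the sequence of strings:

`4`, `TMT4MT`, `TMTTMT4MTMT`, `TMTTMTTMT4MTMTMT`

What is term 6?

TMTTMTTMTTMTTMT4MTMTMTMTMT

Every step adds TMT to the front and MT to the end of the previous string.
From TMTTMTTMT4MTMTMT, 2 further steps: TMTTMTTMT4MTMTMT → TMTTMTTMTTMT4MTMTMTMT → (answer).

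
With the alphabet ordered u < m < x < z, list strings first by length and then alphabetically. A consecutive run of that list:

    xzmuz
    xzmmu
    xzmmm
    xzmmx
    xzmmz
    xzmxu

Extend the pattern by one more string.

The successor of xzmxu increments the rightmost position that isn't already z and resets every position after it to u.

xzmxm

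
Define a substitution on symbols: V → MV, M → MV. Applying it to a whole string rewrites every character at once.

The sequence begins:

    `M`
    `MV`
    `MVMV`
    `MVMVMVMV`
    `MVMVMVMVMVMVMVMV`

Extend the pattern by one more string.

MVMVMVMVMVMVMVMVMVMVMVMVMVMVMVMV

Applying the rule to each of the 16 symbols of MVMVMVMVMVMVMVMV gives the pieces MV MV MV MV MV MV MV MV MV MV MV MV MV MV MV MV, which concatenate to the answer.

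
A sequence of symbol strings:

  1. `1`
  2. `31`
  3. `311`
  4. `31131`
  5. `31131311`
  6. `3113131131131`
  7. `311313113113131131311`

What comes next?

3113131131131311313113113131131131

This is a Fibonacci-style word recurrence s(k) = s(k−1)·s(k−2): e.g. 31·1 = 311.
The next term joins 311313113113131131311 and 3113131131131.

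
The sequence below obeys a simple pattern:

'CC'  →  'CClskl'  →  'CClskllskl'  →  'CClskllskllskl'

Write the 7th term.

CClskllskllskllskllskllskl

Every step adds lskl to the end: s(k+1) = s(k)·lskl.
From CClskllskllskl, 3 further steps: CClskllskllskl → CClskllskllskllskl → CClskllskllskllskllskl → (answer).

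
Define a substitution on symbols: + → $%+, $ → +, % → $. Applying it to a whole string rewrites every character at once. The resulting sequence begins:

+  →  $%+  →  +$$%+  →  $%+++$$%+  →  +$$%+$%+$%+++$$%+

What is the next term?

$%+++$$%++$$%++$$%+$%+$%+++$$%+

Replace each of the 17 characters of +$$%+$%+$%+++$$%+ in place — $%+ + + $ $%+ + $ $%+ + $ $%+ $%+ $%+ + + $ $%+ — and concatenate.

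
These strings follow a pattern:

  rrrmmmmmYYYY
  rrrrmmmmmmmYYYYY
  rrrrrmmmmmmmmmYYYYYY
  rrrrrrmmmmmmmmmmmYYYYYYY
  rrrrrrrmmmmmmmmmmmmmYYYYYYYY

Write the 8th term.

Reading off run lengths: r runs 3, 4, 5, 6, 7; m runs 5, 7, 9, 11, 13; Y runs 4, 5, 6, 7, 8 — each is linear in n, where the shown terms are n = 3, 4, 5, 6, 7.
For term 8, n = 10, so the run lengths are 10, 19, 11.

rrrrrrrrrrmmmmmmmmmmmmmmmmmmmYYYYYYYYYYY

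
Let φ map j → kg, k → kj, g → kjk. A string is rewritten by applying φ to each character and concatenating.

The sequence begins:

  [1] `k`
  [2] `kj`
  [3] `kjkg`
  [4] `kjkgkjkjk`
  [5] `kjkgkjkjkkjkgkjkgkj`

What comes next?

kjkgkjkjkkjkgkjkgkjkjkgkjkjkkjkgkjkjkkjkg

Replace each of the 19 characters of kjkgkjkjkkjkgkjkgkj in place — kj kg kj kjk kj kg kj kg kj kj kg kj kjk kj kg kj kjk kj kg — and concatenate.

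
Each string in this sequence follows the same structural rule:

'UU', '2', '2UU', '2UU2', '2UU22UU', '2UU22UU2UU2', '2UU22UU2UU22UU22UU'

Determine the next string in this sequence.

2UU22UU2UU22UU22UU2UU22UU2UU2

This is a Fibonacci-style word recurrence s(k) = s(k−1)·s(k−2): e.g. 2·UU = 2UU.
So term 8 is 2UU22UU2UU22UU22UU·2UU22UU2UU2.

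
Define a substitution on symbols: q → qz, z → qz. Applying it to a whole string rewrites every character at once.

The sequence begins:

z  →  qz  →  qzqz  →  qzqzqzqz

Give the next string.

Rewriting each symbol of qzqzqzqz: q→qz, z→qz, q→qz, z→qz, q→qz, z→qz, q→qz, z→qz, which concatenates to qz qz qz qz qz qz qz qz.

qzqzqzqzqzqzqzqz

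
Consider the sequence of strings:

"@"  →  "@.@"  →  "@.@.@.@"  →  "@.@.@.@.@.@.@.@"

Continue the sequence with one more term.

@.@.@.@.@.@.@.@.@.@.@.@.@.@.@.@

Each string is two copies of the previous one joined by '.'.
One more doubling of @.@.@.@.@.@.@.@ gives the answer.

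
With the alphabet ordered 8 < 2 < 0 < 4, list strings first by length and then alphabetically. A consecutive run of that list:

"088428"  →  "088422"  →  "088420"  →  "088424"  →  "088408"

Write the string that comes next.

088402

The successor of 088408 increments the rightmost position that isn't already 4 and resets every position after it to 8.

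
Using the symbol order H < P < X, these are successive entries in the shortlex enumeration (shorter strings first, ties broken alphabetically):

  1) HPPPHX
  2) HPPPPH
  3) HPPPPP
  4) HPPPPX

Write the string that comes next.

Treat HPPPPX as a base-3 numeral over the given alphabet and add one, carrying through any trailing X's.

HPPPXH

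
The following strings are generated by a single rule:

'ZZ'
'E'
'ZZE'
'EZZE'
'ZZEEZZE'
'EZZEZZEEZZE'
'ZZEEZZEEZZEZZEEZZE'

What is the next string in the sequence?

Each term (from the third on) is the two preceding terms concatenated in order: term 3 = ZZ·E = ZZE.
So term 8 is EZZEZZEEZZE·ZZEEZZEEZZEZZEEZZE.

EZZEZZEEZZEZZEEZZEEZZEZZEEZZE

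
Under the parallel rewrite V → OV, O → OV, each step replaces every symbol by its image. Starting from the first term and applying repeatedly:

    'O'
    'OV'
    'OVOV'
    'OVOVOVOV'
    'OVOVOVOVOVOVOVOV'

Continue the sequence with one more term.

Rewriting the 16 symbols of OVOVOVOVOVOVOVOV one by one yields OV OV OV OV OV OV OV OV OV OV OV OV OV OV OV OV; concatenated:

OVOVOVOVOVOVOVOVOVOVOVOVOVOVOVOV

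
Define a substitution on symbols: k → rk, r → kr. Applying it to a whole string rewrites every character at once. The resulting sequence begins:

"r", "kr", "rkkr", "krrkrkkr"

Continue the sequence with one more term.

Rewriting each symbol of krrkrkkr: k→rk, r→kr, r→kr, k→rk, r→kr, k→rk, k→rk, r→kr, which concatenates to rk kr kr rk kr rk rk kr.

rkkrkrrkkrrkrkkr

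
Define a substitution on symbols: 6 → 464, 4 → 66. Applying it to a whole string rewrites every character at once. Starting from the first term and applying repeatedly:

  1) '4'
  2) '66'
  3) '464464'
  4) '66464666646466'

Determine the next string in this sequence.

φ(66464666646466) expands symbol-by-symbol to 464 464 66 464 66 464 464 464 464 66 464 66 464 464; joining the 14 pieces gives the next term.

46446466464664644644644646646466464464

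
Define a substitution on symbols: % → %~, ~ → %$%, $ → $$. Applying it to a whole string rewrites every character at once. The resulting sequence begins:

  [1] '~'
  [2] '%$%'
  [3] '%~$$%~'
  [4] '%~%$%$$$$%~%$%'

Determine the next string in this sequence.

φ(%~%$%$$$$%~%$%) expands symbol-by-symbol to %~ %$% %~ $$ %~ $$ $$ $$ $$ %~ %$% %~ $$ %~; joining the 14 pieces gives the next term.

%~%$%%~$$%~$$$$$$$$%~%$%%~$$%~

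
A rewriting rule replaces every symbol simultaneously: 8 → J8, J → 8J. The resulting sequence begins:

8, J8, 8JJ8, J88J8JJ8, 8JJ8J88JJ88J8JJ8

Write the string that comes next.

Rewriting the 16 symbols of 8JJ8J88JJ88J8JJ8 one by one yields J8 8J 8J J8 8J J8 J8 8J 8J J8 J8 8J J8 8J 8J J8; concatenated:

J88J8JJ88JJ8J88J8JJ8J88JJ88J8JJ8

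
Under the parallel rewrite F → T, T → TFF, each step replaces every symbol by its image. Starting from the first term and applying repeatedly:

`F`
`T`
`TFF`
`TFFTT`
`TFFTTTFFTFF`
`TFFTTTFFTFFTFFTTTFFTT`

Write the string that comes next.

TFFTTTFFTFFTFFTTTFFTTTFFTTTFFTFFTFFTTTFFTFF

Applying the rule to each of the 21 symbols of TFFTTTFFTFFTFFTTTFFTT gives the pieces TFF T T TFF TFF TFF T T TFF T T TFF T T TFF TFF TFF T T TFF TFF, which concatenate to the answer.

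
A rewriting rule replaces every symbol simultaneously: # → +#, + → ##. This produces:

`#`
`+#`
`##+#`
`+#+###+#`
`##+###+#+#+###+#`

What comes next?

Rewriting the 16 symbols of ##+###+#+#+###+# one by one yields +# +# ## +# +# +# ## +# ## +# ## +# +# +# ## +#; concatenated:

+#+###+#+#+###+###+###+#+#+###+#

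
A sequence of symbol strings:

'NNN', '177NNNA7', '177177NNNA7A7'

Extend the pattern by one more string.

177177177NNNA7A7A7

Each term wraps the previous one in 177 on the left and A7 on the right.
One more step from 177177NNNA7A7 gives the answer.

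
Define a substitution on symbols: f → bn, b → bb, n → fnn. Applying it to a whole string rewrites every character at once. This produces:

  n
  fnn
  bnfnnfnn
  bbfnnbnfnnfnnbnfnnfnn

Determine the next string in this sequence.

Replace each of the 21 characters of bbfnnbnfnnfnnbnfnnfnn in place — bb bb bn fnn fnn bb fnn bn fnn fnn bn fnn fnn bb fnn bn fnn fnn bn fnn fnn — and concatenate.

bbbbbnfnnfnnbbfnnbnfnnfnnbnfnnfnnbbfnnbnfnnfnnbnfnnfnn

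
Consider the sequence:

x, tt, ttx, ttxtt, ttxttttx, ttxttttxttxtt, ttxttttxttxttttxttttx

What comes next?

This is a Fibonacci-style word recurrence s(k) = s(k−1)·s(k−2): e.g. tt·x = ttx.
Continuing: ttxttttxttxttttxttttx · ttxttttxttxtt gives term 8.

ttxttttxttxttttxttttxttxttttxttxtt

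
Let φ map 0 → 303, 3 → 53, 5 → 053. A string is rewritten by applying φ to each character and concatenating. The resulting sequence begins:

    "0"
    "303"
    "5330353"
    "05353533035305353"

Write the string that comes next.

Rewriting the 17 symbols of 05353533035305353 one by one yields 303 053 53 053 53 053 53 53 303 53 053 53 303 053 53 053 53; concatenated:

3030535305353053535330353053533030535305353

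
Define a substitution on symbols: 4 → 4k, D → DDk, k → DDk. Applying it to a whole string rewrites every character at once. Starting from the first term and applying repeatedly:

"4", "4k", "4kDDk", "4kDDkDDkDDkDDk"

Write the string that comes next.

Rewriting the 14 symbols of 4kDDkDDkDDkDDk one by one yields 4k DDk DDk DDk DDk DDk DDk DDk DDk DDk DDk DDk DDk DDk; concatenated:

4kDDkDDkDDkDDkDDkDDkDDkDDkDDkDDkDDkDDkDDk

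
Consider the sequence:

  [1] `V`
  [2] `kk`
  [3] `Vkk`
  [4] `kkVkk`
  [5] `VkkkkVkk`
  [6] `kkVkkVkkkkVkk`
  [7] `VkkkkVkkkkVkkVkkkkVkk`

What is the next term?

kkVkkVkkkkVkkVkkkkVkkkkVkkVkkkkVkk

Each term (from the third on) is the two preceding terms concatenated in order: term 3 = V·kk = Vkk.
The next term joins kkVkkVkkkkVkk and VkkkkVkkkkVkkVkkkkVkk.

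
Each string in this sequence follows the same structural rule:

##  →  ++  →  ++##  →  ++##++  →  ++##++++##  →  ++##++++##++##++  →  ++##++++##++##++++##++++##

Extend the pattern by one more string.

Each term (from the third on) is the previous term followed by the one before it: term 3 = ++·## = ++##.
The next term joins ++##++++##++##++++##++++## and ++##++++##++##++.

++##++++##++##++++##++++##++##++++##++##++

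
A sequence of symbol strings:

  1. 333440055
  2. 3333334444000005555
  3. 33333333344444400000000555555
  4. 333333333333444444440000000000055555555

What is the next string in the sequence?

3333333333333334444444444000000000000005555555555

Term n consists of 3n 3's, followed by 2n 4's, followed by 3n-1 0's, followed by 2n 5's (n = 1, 2, …).
For the next term, n = 5, so the run lengths are 15, 10, 14, 10.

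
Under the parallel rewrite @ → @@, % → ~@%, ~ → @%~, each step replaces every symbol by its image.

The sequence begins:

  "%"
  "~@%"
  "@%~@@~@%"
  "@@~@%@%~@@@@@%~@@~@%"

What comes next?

φ(@@~@%@%~@@@@@%~@@~@%) expands symbol-by-symbol to @@ @@ @%~ @@ ~@% @@ ~@% @%~ @@ @@ @@ @@ @@ ~@% @%~ @@ @@ @%~ @@ ~@%; joining the 20 pieces gives the next term.

@@@@@%~@@~@%@@~@%@%~@@@@@@@@@@~@%@%~@@@@@%~@@~@%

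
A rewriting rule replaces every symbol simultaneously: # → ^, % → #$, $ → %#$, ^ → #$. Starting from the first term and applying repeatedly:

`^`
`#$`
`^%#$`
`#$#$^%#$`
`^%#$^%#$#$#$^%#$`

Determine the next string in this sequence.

#$#$^%#$#$#$^%#$^%#$^%#$#$#$^%#$

Applying the rule to each of the 16 symbols of ^%#$^%#$#$#$^%#$ gives the pieces #$ #$ ^ %#$ #$ #$ ^ %#$ ^ %#$ ^ %#$ #$ #$ ^ %#$, which concatenate to the answer.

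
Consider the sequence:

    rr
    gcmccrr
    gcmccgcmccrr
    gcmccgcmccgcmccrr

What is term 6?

gcmccgcmccgcmccgcmccgcmccrr

Every step adds gcmcc at the front: s(k+1) = gcmcc·s(k).
From gcmccgcmccgcmccrr, 2 further steps: gcmccgcmccgcmccrr → gcmccgcmccgcmccgcmccrr → (answer).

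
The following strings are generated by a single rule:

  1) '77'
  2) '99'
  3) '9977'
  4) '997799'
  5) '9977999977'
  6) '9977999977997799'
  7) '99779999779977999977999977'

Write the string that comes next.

Each term (from the third on) is the previous term followed by the one before it: term 3 = 99·77 = 9977.
Continuing: 99779999779977999977999977 · 9977999977997799 gives term 8.

997799997799779999779999779977999977997799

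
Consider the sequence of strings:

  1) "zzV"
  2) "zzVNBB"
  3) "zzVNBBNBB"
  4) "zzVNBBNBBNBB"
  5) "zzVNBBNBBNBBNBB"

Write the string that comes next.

The strings grow by a fixed suffix NBB each time.
One more step from zzVNBBNBBNBBNBB gives the answer.

zzVNBBNBBNBBNBBNBB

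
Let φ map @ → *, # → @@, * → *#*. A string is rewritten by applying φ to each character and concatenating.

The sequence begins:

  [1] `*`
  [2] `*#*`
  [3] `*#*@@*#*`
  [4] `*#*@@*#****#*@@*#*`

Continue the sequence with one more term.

Rewriting the 18 symbols of *#*@@*#****#*@@*#* one by one yields *#* @@ *#* * * *#* @@ *#* *#* *#* *#* @@ *#* * * *#* @@ *#*; concatenated:

*#*@@*#****#*@@*#**#**#**#*@@*#****#*@@*#*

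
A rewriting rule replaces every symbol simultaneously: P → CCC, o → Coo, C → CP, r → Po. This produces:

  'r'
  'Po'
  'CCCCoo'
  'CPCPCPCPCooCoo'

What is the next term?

Applying the rule to each of the 14 symbols of CPCPCPCPCooCoo gives the pieces CP CCC CP CCC CP CCC CP CCC CP Coo Coo CP Coo Coo, which concatenate to the answer.

CPCCCCPCCCCPCCCCPCCCCPCooCooCPCooCoo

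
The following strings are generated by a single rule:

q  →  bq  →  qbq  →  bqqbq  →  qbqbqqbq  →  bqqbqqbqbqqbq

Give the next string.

From term 3 onward, concatenate the second-to-last term with the last: q·bq = qbq, bq·qbq = bqqbq, …
Continuing: qbqbqqbq · bqqbqqbqbqqbq gives term 7.

qbqbqqbqbqqbqqbqbqqbq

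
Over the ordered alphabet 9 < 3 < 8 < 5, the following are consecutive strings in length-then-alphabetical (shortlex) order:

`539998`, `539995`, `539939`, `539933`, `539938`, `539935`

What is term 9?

Continuing the enumeration 3 steps past 539935: 539935 → 539989 → 539983 → (answer).

539988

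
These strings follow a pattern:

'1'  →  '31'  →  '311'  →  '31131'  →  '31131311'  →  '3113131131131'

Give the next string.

311313113113131131311

From term 3 onward, concatenate the last term with the second-to-last: 31·1 = 311, 311·31 = 31131, …
So term 7 is 3113131131131·31131311.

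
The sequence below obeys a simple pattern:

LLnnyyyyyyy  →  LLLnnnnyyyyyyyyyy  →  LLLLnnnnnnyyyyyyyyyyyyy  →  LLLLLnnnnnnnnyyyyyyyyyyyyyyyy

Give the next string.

The n-th term is n L's then 2n-2 n's then 3n+1 y's, where the shown terms are n = 2, 3, 4, 5.
At n = 6 the blocks have lengths 6, 10, 19.

LLLLLLnnnnnnnnnnyyyyyyyyyyyyyyyyyyy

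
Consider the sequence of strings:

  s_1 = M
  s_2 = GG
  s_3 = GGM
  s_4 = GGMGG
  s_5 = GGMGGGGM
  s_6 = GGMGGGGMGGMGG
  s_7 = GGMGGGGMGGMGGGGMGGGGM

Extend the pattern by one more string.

This is a Fibonacci-style word recurrence s(k) = s(k−1)·s(k−2): e.g. GG·M = GGM.
Continuing: GGMGGGGMGGMGGGGMGGGGM · GGMGGGGMGGMGG gives term 8.

GGMGGGGMGGMGGGGMGGGGMGGMGGGGMGGMGG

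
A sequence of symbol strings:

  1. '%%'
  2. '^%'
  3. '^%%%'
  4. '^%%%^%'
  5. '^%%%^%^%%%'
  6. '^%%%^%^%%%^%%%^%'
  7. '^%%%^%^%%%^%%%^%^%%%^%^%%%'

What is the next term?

Each term (from the third on) is the previous term followed by the one before it: term 3 = ^%·%% = ^%%%.
Continuing: ^%%%^%^%%%^%%%^%^%%%^%^%%% · ^%%%^%^%%%^%%%^% gives term 8.

^%%%^%^%%%^%%%^%^%%%^%^%%%^%%%^%^%%%^%%%^%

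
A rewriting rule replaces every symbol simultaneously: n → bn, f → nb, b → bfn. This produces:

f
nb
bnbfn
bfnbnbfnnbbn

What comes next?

Rewriting each symbol of bfnbnbfnnbbn: b→bfn, f→nb, n→bn, b→bfn, n→bn, b→bfn, f→nb, n→bn, n→bn, b→bfn, b→bfn, n→bn, which concatenates to bfn nb bn bfn bn bfn nb bn bn bfn bfn bn.

bfnnbbnbfnbnbfnnbbnbnbfnbfnbn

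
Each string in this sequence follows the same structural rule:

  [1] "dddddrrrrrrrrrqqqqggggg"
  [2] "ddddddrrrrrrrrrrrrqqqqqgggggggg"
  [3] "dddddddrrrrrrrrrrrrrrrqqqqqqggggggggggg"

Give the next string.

Each string has the form d^{n+3} r^{3n+3} q^{n+2} g^{3n-1}, where the shown terms are n = 2, 3, 4.
At n = 5 the blocks have lengths 8, 18, 7, 14.

ddddddddrrrrrrrrrrrrrrrrrrqqqqqqqgggggggggggggg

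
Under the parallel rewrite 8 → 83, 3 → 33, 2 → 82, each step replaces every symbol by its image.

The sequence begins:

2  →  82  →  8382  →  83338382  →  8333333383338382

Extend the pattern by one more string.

Rewriting the 16 symbols of 8333333383338382 one by one yields 83 33 33 33 33 33 33 33 83 33 33 33 83 33 83 82; concatenated:

83333333333333338333333383338382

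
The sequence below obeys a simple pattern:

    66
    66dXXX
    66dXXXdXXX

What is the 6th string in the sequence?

Every step adds dXXX to the end: s(k+1) = s(k)·dXXX.
From 66dXXXdXXX, 3 further steps: 66dXXXdXXX → 66dXXXdXXXdXXX → 66dXXXdXXXdXXXdXXX → (answer).

66dXXXdXXXdXXXdXXXdXXX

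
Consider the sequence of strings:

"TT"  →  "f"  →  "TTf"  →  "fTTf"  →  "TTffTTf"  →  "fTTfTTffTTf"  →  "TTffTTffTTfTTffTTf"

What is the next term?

Each term (from the third on) is the two preceding terms concatenated in order: term 3 = TT·f = TTf.
The next term joins fTTfTTffTTf and TTffTTffTTfTTffTTf.

fTTfTTffTTfTTffTTffTTfTTffTTf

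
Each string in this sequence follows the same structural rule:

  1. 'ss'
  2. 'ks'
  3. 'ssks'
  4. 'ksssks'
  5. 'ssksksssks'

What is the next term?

ksssksssksksssks

Each term (from the third on) is the two preceding terms concatenated in order: term 3 = ss·ks = ssks.
Continuing: ksssks · ssksksssks gives term 6.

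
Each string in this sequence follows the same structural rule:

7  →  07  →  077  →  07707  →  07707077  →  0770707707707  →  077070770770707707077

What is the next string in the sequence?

0770707707707077070770770707707707

This is a Fibonacci-style word recurrence s(k) = s(k−1)·s(k−2): e.g. 07·7 = 077.
So term 8 is 077070770770707707077·0770707707707.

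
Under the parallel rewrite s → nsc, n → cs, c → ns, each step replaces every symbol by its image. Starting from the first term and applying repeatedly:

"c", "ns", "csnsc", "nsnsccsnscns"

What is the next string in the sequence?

Apply φ to nsnsccsnscns symbol by symbol: n→cs, s→nsc, n→cs, s→nsc, c→ns, c→ns, s→nsc, n→cs, s→nsc, c→ns, n→cs, s→nsc; joined: cs nsc cs nsc ns ns nsc cs nsc ns cs nsc.

csnsccsnscnsnsnsccsnscnscsnsc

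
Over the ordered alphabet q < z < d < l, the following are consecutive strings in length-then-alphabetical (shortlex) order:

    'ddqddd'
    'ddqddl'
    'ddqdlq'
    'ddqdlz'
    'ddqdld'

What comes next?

The successor of ddqdld increments the rightmost position that isn't already l and resets every position after it to q.

ddqdll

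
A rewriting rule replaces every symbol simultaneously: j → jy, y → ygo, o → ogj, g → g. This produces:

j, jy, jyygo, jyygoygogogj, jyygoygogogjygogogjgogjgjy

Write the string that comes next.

Rewriting the 26 symbols of jyygoygogogjygogogjgogjgjy one by one yields jy ygo ygo g ogj ygo g ogj g ogj g jy ygo g ogj g ogj g jy g ogj g jy g jy ygo; concatenated:

jyygoygogogjygogogjgogjgjyygogogjgogjgjygogjgjygjyygo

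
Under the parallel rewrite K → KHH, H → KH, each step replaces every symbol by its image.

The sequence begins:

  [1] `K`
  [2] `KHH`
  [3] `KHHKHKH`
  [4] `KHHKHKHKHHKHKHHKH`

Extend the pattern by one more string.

KHHKHKHKHHKHKHHKHKHHKHKHKHHKHKHHKHKHKHHKH

φ(KHHKHKHKHHKHKHHKH) expands symbol-by-symbol to KHH KH KH KHH KH KHH KH KHH KH KH KHH KH KHH KH KH KHH KH; joining the 17 pieces gives the next term.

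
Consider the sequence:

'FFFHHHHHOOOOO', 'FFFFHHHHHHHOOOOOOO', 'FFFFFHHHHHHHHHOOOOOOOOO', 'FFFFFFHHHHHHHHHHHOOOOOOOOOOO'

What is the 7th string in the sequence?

Reading off run lengths: F runs 3, 4, 5, 6; H runs 5, 7, 9, 11; O runs 5, 7, 9, 11 — each is linear in n, where the shown terms are n = 2, 3, 4, 5.
Setting n = 8 gives 9, 17, 17 characters in each block.

FFFFFFFFFHHHHHHHHHHHHHHHHHOOOOOOOOOOOOOOOOO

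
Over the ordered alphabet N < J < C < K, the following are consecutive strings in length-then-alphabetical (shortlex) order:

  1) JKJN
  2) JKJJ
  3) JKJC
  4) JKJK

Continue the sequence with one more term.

JKCN

The successor of JKJK increments the rightmost position that isn't already K and resets every position after it to N.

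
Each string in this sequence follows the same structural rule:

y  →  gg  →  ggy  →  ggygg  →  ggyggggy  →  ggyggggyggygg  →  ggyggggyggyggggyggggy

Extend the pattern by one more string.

ggyggggyggyggggyggggyggyggggyggygg

Each term (from the third on) is the previous term followed by the one before it: term 3 = gg·y = ggy.
The next term joins ggyggggyggyggggyggggy and ggyggggyggygg.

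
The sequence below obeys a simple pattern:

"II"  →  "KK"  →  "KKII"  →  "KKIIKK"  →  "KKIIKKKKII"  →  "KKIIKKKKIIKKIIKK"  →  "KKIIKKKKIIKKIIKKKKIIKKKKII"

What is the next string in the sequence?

KKIIKKKKIIKKIIKKKKIIKKKKIIKKIIKKKKIIKKIIKK

This is a Fibonacci-style word recurrence s(k) = s(k−1)·s(k−2): e.g. KK·II = KKII.
Continuing: KKIIKKKKIIKKIIKKKKIIKKKKII · KKIIKKKKIIKKIIKK gives term 8.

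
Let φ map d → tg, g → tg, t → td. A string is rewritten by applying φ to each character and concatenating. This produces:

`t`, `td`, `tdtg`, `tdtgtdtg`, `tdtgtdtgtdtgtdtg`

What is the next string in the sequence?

Applying the rule to each of the 16 symbols of tdtgtdtgtdtgtdtg gives the pieces td tg td tg td tg td tg td tg td tg td tg td tg, which concatenate to the answer.

tdtgtdtgtdtgtdtgtdtgtdtgtdtgtdtg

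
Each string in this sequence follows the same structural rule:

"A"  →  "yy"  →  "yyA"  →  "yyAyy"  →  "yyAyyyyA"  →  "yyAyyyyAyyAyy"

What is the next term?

yyAyyyyAyyAyyyyAyyyyA

This is a Fibonacci-style word recurrence s(k) = s(k−1)·s(k−2): e.g. yy·A = yyA.
Continuing: yyAyyyyAyyAyy · yyAyyyyA gives term 7.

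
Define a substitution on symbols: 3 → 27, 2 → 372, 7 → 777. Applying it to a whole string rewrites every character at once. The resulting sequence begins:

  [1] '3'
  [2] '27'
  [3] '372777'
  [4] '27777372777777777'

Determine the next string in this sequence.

37277777777777727777372777777777777777777777777777

Replace each of the 17 characters of 27777372777777777 in place — 372 777 777 777 777 27 777 372 777 777 777 777 777 777 777 777 777 — and concatenate.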